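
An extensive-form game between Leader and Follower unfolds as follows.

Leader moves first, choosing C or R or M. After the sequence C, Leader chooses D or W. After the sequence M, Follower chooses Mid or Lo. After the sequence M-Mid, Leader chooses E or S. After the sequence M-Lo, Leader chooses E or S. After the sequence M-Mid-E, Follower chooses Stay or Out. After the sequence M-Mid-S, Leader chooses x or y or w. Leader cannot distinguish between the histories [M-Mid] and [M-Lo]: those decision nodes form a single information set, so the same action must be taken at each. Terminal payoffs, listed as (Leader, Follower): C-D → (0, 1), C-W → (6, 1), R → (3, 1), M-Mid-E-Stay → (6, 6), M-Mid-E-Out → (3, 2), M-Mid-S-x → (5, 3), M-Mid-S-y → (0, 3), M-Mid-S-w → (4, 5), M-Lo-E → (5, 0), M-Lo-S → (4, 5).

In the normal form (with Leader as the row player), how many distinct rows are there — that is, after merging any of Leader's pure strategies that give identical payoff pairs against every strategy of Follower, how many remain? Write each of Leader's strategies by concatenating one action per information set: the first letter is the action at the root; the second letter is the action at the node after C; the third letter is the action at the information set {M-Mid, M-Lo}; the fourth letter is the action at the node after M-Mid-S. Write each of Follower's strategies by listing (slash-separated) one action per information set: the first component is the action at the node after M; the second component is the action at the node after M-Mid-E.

Leader has 36 pure strategies: CDEx, CDEy, CDEw, CDSx, CDSy, CDSw, CWEx, CWEy, CWEw, CWSx, CWSy, CWSw, RDEx, RDEy, RDEw, RDSx, RDSy, RDSw, RWEx, RWEy, RWEw, RWSx, RWSy, RWSw, MDEx, MDEy, MDEw, MDSx, MDSy, MDSw, MWEx, MWEy, MWEw, MWSx, MWSy, MWSw. Columns: Mid/Stay, Mid/Out, Lo/Stay, Lo/Out.
{CDEx, CDEy, CDEw, CDSx, CDSy, CDSw} → row (0,1) (0,1) (0,1) (0,1)
{CWEx, CWEy, CWEw, CWSx, CWSy, CWSw} → row (6,1) (6,1) (6,1) (6,1)
{RDEx, RDEy, RDEw, RDSx, RDSy, RDSw, RWEx, RWEy, RWEw, RWSx, RWSy, RWSw} → row (3,1) (3,1) (3,1) (3,1)
{MDEx, MDEy, MDEw, MWEx, MWEy, MWEw} → row (6,6) (3,2) (5,0) (5,0)
{MDSx, MWSx} → row (5,3) (5,3) (4,5) (4,5)
{MDSy, MWSy} → row (0,3) (0,3) (4,5) (4,5)
{MDSw, MWSw} → row (4,5) (4,5) (4,5) (4,5)
That's 7 distinct rows out of 36 strategies.

7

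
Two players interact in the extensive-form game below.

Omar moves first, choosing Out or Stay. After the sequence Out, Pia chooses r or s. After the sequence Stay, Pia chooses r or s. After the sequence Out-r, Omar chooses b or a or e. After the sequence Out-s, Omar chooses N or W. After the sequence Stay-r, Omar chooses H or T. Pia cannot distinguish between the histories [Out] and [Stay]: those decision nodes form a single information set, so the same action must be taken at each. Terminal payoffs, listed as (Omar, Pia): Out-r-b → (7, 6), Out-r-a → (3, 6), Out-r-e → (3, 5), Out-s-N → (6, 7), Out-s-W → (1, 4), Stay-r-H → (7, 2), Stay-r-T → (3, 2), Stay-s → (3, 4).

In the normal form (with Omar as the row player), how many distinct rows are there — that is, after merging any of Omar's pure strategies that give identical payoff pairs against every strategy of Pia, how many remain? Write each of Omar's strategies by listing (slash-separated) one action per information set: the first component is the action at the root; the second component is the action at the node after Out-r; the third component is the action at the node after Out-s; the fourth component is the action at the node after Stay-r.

Omar has 24 pure strategies: Out/b/N/H, Out/b/N/T, Out/b/W/H, Out/b/W/T, Out/a/N/H, Out/a/N/T, Out/a/W/H, Out/a/W/T, Out/e/N/H, Out/e/N/T, Out/e/W/H, Out/e/W/T, Stay/b/N/H, Stay/b/N/T, Stay/b/W/H, Stay/b/W/T, Stay/a/N/H, Stay/a/N/T, Stay/a/W/H, Stay/a/W/T, Stay/e/N/H, Stay/e/N/T, Stay/e/W/H, Stay/e/W/T. Columns: r, s.
{Out/b/N/H, Out/b/N/T} → row (7,6) (6,7)
{Out/b/W/H, Out/b/W/T} → row (7,6) (1,4)
{Out/a/N/H, Out/a/N/T} → row (3,6) (6,7)
{Out/a/W/H, Out/a/W/T} → row (3,6) (1,4)
{Out/e/N/H, Out/e/N/T} → row (3,5) (6,7)
{Out/e/W/H, Out/e/W/T} → row (3,5) (1,4)
{Stay/b/N/H, Stay/b/W/H, Stay/a/N/H, Stay/a/W/H, Stay/e/N/H, Stay/e/W/H} → row (7,2) (3,4)
{Stay/b/N/T, Stay/b/W/T, Stay/a/N/T, Stay/a/W/T, Stay/e/N/T, Stay/e/W/T} → row (3,2) (3,4)
That's 8 distinct rows out of 24 strategies.

8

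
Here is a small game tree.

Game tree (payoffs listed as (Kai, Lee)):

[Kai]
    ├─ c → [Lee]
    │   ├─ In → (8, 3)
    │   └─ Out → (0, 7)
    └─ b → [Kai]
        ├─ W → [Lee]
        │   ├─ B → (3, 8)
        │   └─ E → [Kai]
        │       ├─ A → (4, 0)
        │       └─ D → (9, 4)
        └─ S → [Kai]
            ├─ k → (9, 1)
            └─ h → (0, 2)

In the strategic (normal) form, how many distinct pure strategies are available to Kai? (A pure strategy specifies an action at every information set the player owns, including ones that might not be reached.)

Kai owns the root with actions {c, b} — two choices.
Kai owns the node after b with actions {W, S} — two choices.
Kai owns the node after b-S with actions {k, h} — two choices.
Kai owns the node after b-W-E with actions {A, D} — two choices.
A pure strategy fixes one action at each information set independently, so the count is the product 2 × 2 × 2 × 2 = 16.
(For reference, Lee has 4 pure strategies, giving a 16×4 normal-form matrix.)

16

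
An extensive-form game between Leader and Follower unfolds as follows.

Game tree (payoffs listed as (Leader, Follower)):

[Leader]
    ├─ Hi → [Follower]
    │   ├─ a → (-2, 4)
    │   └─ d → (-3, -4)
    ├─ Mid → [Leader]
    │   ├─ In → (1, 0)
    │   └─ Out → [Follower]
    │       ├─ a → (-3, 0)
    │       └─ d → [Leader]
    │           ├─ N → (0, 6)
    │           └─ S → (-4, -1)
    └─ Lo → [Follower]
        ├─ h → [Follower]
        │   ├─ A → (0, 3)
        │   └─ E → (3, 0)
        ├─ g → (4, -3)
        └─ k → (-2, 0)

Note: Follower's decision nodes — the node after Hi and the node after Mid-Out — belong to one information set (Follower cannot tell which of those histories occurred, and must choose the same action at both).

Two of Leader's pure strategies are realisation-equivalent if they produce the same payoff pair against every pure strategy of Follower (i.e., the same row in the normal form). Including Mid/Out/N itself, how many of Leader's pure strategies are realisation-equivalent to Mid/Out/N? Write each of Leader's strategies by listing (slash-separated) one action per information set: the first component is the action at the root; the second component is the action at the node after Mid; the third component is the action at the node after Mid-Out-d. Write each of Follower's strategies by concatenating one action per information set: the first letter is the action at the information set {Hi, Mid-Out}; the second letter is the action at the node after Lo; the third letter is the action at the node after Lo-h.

1

Row for Mid/Out/N (columns ahA, ahE, agA, agE, akA, akE, dhA, dhE, dgA, dgE, dkA, dkE): (-3,0) (-3,0) (-3,0) (-3,0) (-3,0) (-3,0) (0,6) (0,6) (0,6) (0,6) (0,6) (0,6).
Every one of Leader's information sets is on the play path for some reply by Follower when Leader follows Mid/Out/N.
Changing the action at any of them therefore changes at least one column, so only Mid/Out/N itself gives this row.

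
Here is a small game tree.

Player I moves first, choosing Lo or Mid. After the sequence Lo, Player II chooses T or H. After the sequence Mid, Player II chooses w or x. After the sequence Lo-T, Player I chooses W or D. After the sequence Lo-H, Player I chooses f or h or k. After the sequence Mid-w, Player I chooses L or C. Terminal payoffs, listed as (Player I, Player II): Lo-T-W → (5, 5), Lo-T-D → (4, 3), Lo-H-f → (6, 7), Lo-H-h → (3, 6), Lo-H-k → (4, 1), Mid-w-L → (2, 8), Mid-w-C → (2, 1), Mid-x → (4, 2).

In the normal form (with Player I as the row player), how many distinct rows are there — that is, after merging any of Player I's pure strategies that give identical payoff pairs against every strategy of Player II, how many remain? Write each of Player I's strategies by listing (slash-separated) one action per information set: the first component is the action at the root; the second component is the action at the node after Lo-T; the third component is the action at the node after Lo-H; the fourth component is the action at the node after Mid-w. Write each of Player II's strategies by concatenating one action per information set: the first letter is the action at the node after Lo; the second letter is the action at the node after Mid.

8

Player I has 24 pure strategies: Lo/W/f/L, Lo/W/f/C, Lo/W/h/L, Lo/W/h/C, Lo/W/k/L, Lo/W/k/C, Lo/D/f/L, Lo/D/f/C, Lo/D/h/L, Lo/D/h/C, Lo/D/k/L, Lo/D/k/C, Mid/W/f/L, Mid/W/f/C, Mid/W/h/L, Mid/W/h/C, Mid/W/k/L, Mid/W/k/C, Mid/D/f/L, Mid/D/f/C, Mid/D/h/L, Mid/D/h/C, Mid/D/k/L, Mid/D/k/C. Columns: Tw, Tx, Hw, Hx.
{Lo/W/f/L, Lo/W/f/C} → row (5,5) (5,5) (6,7) (6,7)
{Lo/W/h/L, Lo/W/h/C} → row (5,5) (5,5) (3,6) (3,6)
{Lo/W/k/L, Lo/W/k/C} → row (5,5) (5,5) (4,1) (4,1)
{Lo/D/f/L, Lo/D/f/C} → row (4,3) (4,3) (6,7) (6,7)
{Lo/D/h/L, Lo/D/h/C} → row (4,3) (4,3) (3,6) (3,6)
{Lo/D/k/L, Lo/D/k/C} → row (4,3) (4,3) (4,1) (4,1)
{Mid/W/f/L, Mid/W/h/L, Mid/W/k/L, Mid/D/f/L, Mid/D/h/L, Mid/D/k/L} → row (2,8) (4,2) (2,8) (4,2)
{Mid/W/f/C, Mid/W/h/C, Mid/W/k/C, Mid/D/f/C, Mid/D/h/C, Mid/D/k/C} → row (2,1) (4,2) (2,1) (4,2)
That's 8 distinct rows out of 24 strategies.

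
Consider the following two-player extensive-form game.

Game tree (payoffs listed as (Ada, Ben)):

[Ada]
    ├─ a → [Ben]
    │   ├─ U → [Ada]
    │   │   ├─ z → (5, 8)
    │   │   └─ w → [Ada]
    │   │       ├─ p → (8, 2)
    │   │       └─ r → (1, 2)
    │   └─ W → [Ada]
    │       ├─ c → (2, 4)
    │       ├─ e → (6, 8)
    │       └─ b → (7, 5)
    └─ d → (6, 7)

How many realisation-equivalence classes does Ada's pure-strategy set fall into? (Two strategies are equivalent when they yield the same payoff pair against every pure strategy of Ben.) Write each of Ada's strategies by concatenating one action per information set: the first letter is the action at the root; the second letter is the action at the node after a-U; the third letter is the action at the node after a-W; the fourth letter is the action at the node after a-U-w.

10

Ada has 24 pure strategies: azcp, azcr, azep, azer, azbp, azbr, awcp, awcr, awep, awer, awbp, awbr, dzcp, dzcr, dzep, dzer, dzbp, dzbr, dwcp, dwcr, dwep, dwer, dwbp, dwbr. Columns: U, W.
{azcp, azcr} → row (5,8) (2,4)
{azep, azer} → row (5,8) (6,8)
{azbp, azbr} → row (5,8) (7,5)
{awcp} → row (8,2) (2,4)
{awcr} → row (1,2) (2,4)
{awep} → row (8,2) (6,8)
{awer} → row (1,2) (6,8)
{awbp} → row (8,2) (7,5)
{awbr} → row (1,2) (7,5)
{dzcp, dzcr, dzep, dzer, dzbp, dzbr, dwcp, dwcr, dwep, dwer, dwbp, dwbr} → row (6,7) (6,7)
That's 10 distinct rows out of 24 strategies.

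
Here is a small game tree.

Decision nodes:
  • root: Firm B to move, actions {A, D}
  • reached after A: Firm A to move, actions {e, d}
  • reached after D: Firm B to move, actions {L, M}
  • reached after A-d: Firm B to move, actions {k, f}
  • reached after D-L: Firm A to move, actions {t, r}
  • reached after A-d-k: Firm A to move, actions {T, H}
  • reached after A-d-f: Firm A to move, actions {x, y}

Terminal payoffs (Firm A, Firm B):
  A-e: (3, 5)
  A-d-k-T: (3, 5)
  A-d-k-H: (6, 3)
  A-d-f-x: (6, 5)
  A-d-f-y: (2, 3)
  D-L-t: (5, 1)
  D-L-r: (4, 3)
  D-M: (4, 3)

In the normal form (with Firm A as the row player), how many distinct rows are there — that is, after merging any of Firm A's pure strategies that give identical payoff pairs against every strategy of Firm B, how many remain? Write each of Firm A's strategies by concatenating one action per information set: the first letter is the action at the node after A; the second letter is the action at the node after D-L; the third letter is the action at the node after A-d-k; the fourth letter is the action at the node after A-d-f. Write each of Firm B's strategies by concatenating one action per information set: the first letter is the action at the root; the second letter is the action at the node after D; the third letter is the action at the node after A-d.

10

Firm A has 16 pure strategies: etTx, etTy, etHx, etHy, erTx, erTy, erHx, erHy, dtTx, dtTy, dtHx, dtHy, drTx, drTy, drHx, drHy. Columns: ALk, ALf, AMk, AMf, DLk, DLf, DMk, DMf.
{etTx, etTy, etHx, etHy} → row (3,5) (3,5) (3,5) (3,5) (5,1) (5,1) (4,3) (4,3)
{erTx, erTy, erHx, erHy} → row (3,5) (3,5) (3,5) (3,5) (4,3) (4,3) (4,3) (4,3)
{dtTx} → row (3,5) (6,5) (3,5) (6,5) (5,1) (5,1) (4,3) (4,3)
{dtTy} → row (3,5) (2,3) (3,5) (2,3) (5,1) (5,1) (4,3) (4,3)
{dtHx} → row (6,3) (6,5) (6,3) (6,5) (5,1) (5,1) (4,3) (4,3)
{dtHy} → row (6,3) (2,3) (6,3) (2,3) (5,1) (5,1) (4,3) (4,3)
{drTx} → row (3,5) (6,5) (3,5) (6,5) (4,3) (4,3) (4,3) (4,3)
{drTy} → row (3,5) (2,3) (3,5) (2,3) (4,3) (4,3) (4,3) (4,3)
{drHx} → row (6,3) (6,5) (6,3) (6,5) (4,3) (4,3) (4,3) (4,3)
{drHy} → row (6,3) (2,3) (6,3) (2,3) (4,3) (4,3) (4,3) (4,3)
That's 10 distinct rows out of 16 strategies.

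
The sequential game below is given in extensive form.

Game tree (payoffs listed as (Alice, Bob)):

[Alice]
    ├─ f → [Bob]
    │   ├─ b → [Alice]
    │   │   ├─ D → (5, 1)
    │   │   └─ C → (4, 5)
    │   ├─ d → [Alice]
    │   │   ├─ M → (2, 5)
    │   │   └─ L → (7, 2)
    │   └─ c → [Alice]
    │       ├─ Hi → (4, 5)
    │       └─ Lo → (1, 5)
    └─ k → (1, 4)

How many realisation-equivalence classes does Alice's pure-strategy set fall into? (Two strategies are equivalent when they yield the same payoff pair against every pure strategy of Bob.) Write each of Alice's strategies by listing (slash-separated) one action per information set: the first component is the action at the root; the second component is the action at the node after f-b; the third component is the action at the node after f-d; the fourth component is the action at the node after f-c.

Alice has 16 pure strategies: f/D/M/Hi, f/D/M/Lo, f/D/L/Hi, f/D/L/Lo, f/C/M/Hi, f/C/M/Lo, f/C/L/Hi, f/C/L/Lo, k/D/M/Hi, k/D/M/Lo, k/D/L/Hi, k/D/L/Lo, k/C/M/Hi, k/C/M/Lo, k/C/L/Hi, k/C/L/Lo. Columns: b, d, c.
{f/D/M/Hi} → row (5,1) (2,5) (4,5)
{f/D/M/Lo} → row (5,1) (2,5) (1,5)
{f/D/L/Hi} → row (5,1) (7,2) (4,5)
{f/D/L/Lo} → row (5,1) (7,2) (1,5)
{f/C/M/Hi} → row (4,5) (2,5) (4,5)
{f/C/M/Lo} → row (4,5) (2,5) (1,5)
{f/C/L/Hi} → row (4,5) (7,2) (4,5)
{f/C/L/Lo} → row (4,5) (7,2) (1,5)
{k/D/M/Hi, k/D/M/Lo, k/D/L/Hi, k/D/L/Lo, k/C/M/Hi, k/C/M/Lo, k/C/L/Hi, k/C/L/Lo} → row (1,4) (1,4) (1,4)
That's 9 distinct rows out of 16 strategies.

9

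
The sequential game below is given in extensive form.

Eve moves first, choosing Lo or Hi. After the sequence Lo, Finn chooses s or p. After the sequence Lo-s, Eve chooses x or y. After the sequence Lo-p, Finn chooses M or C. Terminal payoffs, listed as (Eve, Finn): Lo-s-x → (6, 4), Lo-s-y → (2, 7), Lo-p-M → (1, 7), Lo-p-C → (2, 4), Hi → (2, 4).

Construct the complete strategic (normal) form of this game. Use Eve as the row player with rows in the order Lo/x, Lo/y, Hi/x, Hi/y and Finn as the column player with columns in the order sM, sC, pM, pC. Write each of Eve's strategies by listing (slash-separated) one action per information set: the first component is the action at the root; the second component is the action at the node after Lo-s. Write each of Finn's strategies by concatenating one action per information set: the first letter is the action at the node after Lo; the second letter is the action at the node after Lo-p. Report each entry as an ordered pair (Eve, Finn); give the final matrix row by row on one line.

Lo/x: (6,4) (6,4) (1,7) (2,4) | Lo/y: (2,7) (2,7) (1,7) (2,4) | Hi/x: (2,4) (2,4) (2,4) (2,4) | Hi/y: (2,4) (2,4) (2,4) (2,4)

Row Lo/x: sM→(6,4), sC→(6,4), pM→(1,7), pC→(2,4)
Row Lo/y: sM→(2,7), sC→(2,7), pM→(1,7), pC→(2,4)
Row Hi/x: sM→(2,4), sC→(2,4), pM→(2,4), pC→(2,4)
Row Hi/y: sM→(2,4), sC→(2,4), pM→(2,4), pC→(2,4)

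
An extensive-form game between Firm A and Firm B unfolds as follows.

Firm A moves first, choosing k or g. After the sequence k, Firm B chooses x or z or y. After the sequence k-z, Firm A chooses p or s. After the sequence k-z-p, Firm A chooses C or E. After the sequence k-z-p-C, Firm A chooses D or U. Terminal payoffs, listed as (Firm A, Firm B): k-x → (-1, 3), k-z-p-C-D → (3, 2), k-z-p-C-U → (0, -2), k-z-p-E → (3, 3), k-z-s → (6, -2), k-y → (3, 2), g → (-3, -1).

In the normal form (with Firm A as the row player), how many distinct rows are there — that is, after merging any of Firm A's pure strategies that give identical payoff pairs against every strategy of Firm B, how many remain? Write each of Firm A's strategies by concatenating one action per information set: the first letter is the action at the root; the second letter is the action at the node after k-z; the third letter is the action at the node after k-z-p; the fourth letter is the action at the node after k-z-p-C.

5

Firm A has 16 pure strategies: kpCD, kpCU, kpED, kpEU, ksCD, ksCU, ksED, ksEU, gpCD, gpCU, gpED, gpEU, gsCD, gsCU, gsED, gsEU. Columns: x, z, y.
{kpCD} → row (-1,3) (3,2) (3,2)
{kpCU} → row (-1,3) (0,-2) (3,2)
{kpED, kpEU} → row (-1,3) (3,3) (3,2)
{ksCD, ksCU, ksED, ksEU} → row (-1,3) (6,-2) (3,2)
{gpCD, gpCU, gpED, gpEU, gsCD, gsCU, gsED, gsEU} → row (-3,-1) (-3,-1) (-3,-1)
That's 5 distinct rows out of 16 strategies.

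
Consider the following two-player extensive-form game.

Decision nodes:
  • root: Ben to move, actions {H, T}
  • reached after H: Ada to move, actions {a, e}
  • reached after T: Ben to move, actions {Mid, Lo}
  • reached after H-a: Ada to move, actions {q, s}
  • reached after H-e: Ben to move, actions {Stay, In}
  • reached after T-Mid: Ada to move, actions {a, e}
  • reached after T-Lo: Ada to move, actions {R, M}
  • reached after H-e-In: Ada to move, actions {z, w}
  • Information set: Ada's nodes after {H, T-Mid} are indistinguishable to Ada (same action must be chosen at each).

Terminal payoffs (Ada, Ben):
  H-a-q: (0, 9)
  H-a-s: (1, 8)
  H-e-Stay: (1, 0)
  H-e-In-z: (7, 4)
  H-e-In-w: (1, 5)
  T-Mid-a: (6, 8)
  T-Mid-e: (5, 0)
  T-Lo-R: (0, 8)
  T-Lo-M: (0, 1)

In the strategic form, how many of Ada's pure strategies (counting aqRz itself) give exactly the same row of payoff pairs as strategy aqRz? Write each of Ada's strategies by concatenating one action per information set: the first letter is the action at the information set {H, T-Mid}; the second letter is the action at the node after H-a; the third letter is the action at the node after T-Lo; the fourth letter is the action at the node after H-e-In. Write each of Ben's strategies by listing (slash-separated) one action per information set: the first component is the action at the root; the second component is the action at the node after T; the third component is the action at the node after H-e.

2

Row for aqRz (columns H/Mid/Stay, H/Mid/In, H/Lo/Stay, H/Lo/In, T/Mid/Stay, T/Mid/In, T/Lo/Stay, T/Lo/In): (0,9) (0,9) (0,9) (0,9) (6,8) (6,8) (0,8) (0,8).
Under aqRz, Ada's choice at the node after H-e-In can never be reached regardless of what Ben does, so varying those choices leaves every outcome unchanged.
Holding the reachable choices fixed and varying the unreachable one freely already gives 2 equivalent strategies.
No other strategy reproduces this row, so those 2 are the full class: aqRz, aqRw.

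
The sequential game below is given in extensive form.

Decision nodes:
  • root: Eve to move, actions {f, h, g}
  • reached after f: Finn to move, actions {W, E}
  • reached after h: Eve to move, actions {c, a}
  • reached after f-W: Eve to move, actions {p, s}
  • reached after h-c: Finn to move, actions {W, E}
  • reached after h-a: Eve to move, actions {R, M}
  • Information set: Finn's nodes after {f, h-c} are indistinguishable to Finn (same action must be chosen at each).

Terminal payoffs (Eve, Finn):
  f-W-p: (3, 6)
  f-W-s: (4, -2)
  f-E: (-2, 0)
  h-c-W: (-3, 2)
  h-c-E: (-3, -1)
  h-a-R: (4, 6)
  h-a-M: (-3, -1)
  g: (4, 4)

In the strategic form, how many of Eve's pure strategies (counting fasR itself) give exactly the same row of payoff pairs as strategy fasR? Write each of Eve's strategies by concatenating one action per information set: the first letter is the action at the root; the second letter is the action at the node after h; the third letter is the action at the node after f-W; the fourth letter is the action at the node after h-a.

Row for fasR (columns W, E): (4,-2) (-2,0).
Under fasR, Eve's choice at the node after h and at the node after h-a can never be reached regardless of what Finn does, so varying those choices leaves every outcome unchanged.
Holding the reachable choices fixed and varying the unreachable ones freely already gives 2 × 2 = 4 equivalent strategies.
No other strategy reproduces this row, so those 4 are the full class: fcsR, fcsM, fasR, fasM.

4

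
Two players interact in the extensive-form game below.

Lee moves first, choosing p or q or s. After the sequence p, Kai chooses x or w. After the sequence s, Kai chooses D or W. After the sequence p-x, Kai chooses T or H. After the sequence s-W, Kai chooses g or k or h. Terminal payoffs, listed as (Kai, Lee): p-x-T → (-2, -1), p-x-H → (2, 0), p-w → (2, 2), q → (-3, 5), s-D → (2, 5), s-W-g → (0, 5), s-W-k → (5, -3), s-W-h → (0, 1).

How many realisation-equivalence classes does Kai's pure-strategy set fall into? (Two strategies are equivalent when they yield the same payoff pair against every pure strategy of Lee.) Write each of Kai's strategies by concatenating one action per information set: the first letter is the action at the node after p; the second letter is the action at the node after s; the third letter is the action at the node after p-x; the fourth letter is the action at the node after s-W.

12

Kai has 24 pure strategies: xDTg, xDTk, xDTh, xDHg, xDHk, xDHh, xWTg, xWTk, xWTh, xWHg, xWHk, xWHh, wDTg, wDTk, wDTh, wDHg, wDHk, wDHh, wWTg, wWTk, wWTh, wWHg, wWHk, wWHh. Columns: p, q, s.
{xDTg, xDTk, xDTh} → row (-2,-1) (-3,5) (2,5)
{xDHg, xDHk, xDHh} → row (2,0) (-3,5) (2,5)
{xWTg} → row (-2,-1) (-3,5) (0,5)
{xWTk} → row (-2,-1) (-3,5) (5,-3)
{xWTh} → row (-2,-1) (-3,5) (0,1)
{xWHg} → row (2,0) (-3,5) (0,5)
{xWHk} → row (2,0) (-3,5) (5,-3)
{xWHh} → row (2,0) (-3,5) (0,1)
{wDTg, wDTk, wDTh, wDHg, wDHk, wDHh} → row (2,2) (-3,5) (2,5)
{wWTg, wWHg} → row (2,2) (-3,5) (0,5)
{wWTk, wWHk} → row (2,2) (-3,5) (5,-3)
{wWTh, wWHh} → row (2,2) (-3,5) (0,1)
That's 12 distinct rows out of 24 strategies.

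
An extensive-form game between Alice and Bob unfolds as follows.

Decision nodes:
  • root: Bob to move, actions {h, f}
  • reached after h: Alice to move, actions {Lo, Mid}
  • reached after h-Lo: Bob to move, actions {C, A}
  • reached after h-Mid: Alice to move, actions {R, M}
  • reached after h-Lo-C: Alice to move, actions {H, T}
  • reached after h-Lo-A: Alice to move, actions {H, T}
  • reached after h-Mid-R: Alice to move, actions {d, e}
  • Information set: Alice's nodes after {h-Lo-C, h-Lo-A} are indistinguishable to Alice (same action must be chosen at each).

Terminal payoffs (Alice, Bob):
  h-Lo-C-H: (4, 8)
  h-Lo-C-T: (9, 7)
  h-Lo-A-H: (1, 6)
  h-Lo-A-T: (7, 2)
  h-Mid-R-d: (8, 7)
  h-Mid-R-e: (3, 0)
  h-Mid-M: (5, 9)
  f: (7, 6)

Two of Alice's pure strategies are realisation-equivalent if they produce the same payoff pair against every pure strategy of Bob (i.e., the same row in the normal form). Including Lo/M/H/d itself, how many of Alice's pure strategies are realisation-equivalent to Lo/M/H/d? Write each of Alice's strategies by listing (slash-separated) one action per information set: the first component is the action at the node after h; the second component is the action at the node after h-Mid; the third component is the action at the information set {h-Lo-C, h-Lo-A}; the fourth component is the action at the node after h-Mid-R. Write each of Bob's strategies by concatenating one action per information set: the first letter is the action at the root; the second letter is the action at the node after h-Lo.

4

Row for Lo/M/H/d (columns hC, hA, fC, fA): (4,8) (1,6) (7,6) (7,6).
Under Lo/M/H/d, Alice's choice at the node after h-Mid and at the node after h-Mid-R can never be reached regardless of what Bob does, so varying those choices leaves every outcome unchanged.
Holding the reachable choices fixed and varying the unreachable ones freely already gives 2 × 2 = 4 equivalent strategies.
No other strategy reproduces this row, so those 4 are the full class: Lo/R/H/d, Lo/R/H/e, Lo/M/H/d, Lo/M/H/e.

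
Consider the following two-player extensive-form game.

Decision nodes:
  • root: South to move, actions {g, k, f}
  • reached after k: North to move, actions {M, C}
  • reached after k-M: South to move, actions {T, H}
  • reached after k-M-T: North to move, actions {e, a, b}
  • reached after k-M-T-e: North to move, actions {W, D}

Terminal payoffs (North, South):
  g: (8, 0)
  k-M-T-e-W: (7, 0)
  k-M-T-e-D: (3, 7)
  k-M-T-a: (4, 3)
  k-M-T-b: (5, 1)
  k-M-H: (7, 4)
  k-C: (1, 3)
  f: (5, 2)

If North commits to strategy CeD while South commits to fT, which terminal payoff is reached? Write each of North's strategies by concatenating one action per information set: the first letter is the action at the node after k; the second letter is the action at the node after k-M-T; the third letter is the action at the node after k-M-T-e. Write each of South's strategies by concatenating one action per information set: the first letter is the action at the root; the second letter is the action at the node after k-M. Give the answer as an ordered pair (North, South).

Trace the play path from the root:
  South plays f
→ terminal payoff (5, 2).
(North's choice at the node after k is never reached on this path, so it doesn't affect the outcome.)

(5, 2)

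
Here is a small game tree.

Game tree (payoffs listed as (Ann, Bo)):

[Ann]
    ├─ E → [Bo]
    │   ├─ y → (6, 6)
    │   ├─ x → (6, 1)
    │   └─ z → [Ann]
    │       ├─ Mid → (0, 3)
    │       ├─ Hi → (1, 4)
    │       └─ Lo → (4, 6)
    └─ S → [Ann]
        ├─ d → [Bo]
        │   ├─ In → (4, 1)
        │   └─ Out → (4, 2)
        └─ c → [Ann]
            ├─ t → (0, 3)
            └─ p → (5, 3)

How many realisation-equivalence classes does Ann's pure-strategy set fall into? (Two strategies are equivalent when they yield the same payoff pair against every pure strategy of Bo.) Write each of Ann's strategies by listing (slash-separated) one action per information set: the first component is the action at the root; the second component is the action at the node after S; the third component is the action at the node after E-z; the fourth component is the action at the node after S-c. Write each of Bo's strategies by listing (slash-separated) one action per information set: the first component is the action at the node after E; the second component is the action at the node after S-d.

6

Ann has 24 pure strategies: E/d/Mid/t, E/d/Mid/p, E/d/Hi/t, E/d/Hi/p, E/d/Lo/t, E/d/Lo/p, E/c/Mid/t, E/c/Mid/p, E/c/Hi/t, E/c/Hi/p, E/c/Lo/t, E/c/Lo/p, S/d/Mid/t, S/d/Mid/p, S/d/Hi/t, S/d/Hi/p, S/d/Lo/t, S/d/Lo/p, S/c/Mid/t, S/c/Mid/p, S/c/Hi/t, S/c/Hi/p, S/c/Lo/t, S/c/Lo/p. Columns: y/In, y/Out, x/In, x/Out, z/In, z/Out.
{E/d/Mid/t, E/d/Mid/p, E/c/Mid/t, E/c/Mid/p} → row (6,6) (6,6) (6,1) (6,1) (0,3) (0,3)
{E/d/Hi/t, E/d/Hi/p, E/c/Hi/t, E/c/Hi/p} → row (6,6) (6,6) (6,1) (6,1) (1,4) (1,4)
{E/d/Lo/t, E/d/Lo/p, E/c/Lo/t, E/c/Lo/p} → row (6,6) (6,6) (6,1) (6,1) (4,6) (4,6)
{S/d/Mid/t, S/d/Mid/p, S/d/Hi/t, S/d/Hi/p, S/d/Lo/t, S/d/Lo/p} → row (4,1) (4,2) (4,1) (4,2) (4,1) (4,2)
{S/c/Mid/t, S/c/Hi/t, S/c/Lo/t} → row (0,3) (0,3) (0,3) (0,3) (0,3) (0,3)
{S/c/Mid/p, S/c/Hi/p, S/c/Lo/p} → row (5,3) (5,3) (5,3) (5,3) (5,3) (5,3)
That's 6 distinct rows out of 24 strategies.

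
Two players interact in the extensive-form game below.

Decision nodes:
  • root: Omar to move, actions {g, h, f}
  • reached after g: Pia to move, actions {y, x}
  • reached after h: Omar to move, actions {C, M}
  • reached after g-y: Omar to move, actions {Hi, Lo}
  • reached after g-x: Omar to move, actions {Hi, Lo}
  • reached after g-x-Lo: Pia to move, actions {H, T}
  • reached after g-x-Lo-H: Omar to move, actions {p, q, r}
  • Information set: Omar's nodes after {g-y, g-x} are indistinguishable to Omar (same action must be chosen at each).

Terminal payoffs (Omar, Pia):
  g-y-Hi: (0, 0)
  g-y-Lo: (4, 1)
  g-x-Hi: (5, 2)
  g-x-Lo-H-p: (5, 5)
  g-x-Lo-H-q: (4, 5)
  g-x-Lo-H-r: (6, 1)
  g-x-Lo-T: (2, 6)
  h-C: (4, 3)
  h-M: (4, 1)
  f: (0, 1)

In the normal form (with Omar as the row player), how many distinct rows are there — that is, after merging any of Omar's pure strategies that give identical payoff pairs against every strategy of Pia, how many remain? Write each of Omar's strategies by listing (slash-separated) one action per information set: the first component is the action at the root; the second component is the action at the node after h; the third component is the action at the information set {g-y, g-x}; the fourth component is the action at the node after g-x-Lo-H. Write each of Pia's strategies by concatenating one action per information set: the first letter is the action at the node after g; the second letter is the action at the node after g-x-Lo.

Omar has 36 pure strategies: g/C/Hi/p, g/C/Hi/q, g/C/Hi/r, g/C/Lo/p, g/C/Lo/q, g/C/Lo/r, g/M/Hi/p, g/M/Hi/q, g/M/Hi/r, g/M/Lo/p, g/M/Lo/q, g/M/Lo/r, h/C/Hi/p, h/C/Hi/q, h/C/Hi/r, h/C/Lo/p, h/C/Lo/q, h/C/Lo/r, h/M/Hi/p, h/M/Hi/q, h/M/Hi/r, h/M/Lo/p, h/M/Lo/q, h/M/Lo/r, f/C/Hi/p, f/C/Hi/q, f/C/Hi/r, f/C/Lo/p, f/C/Lo/q, f/C/Lo/r, f/M/Hi/p, f/M/Hi/q, f/M/Hi/r, f/M/Lo/p, f/M/Lo/q, f/M/Lo/r. Columns: yH, yT, xH, xT.
{g/C/Hi/p, g/C/Hi/q, g/C/Hi/r, g/M/Hi/p, g/M/Hi/q, g/M/Hi/r} → row (0,0) (0,0) (5,2) (5,2)
{g/C/Lo/p, g/M/Lo/p} → row (4,1) (4,1) (5,5) (2,6)
{g/C/Lo/q, g/M/Lo/q} → row (4,1) (4,1) (4,5) (2,6)
{g/C/Lo/r, g/M/Lo/r} → row (4,1) (4,1) (6,1) (2,6)
{h/C/Hi/p, h/C/Hi/q, h/C/Hi/r, h/C/Lo/p, h/C/Lo/q, h/C/Lo/r} → row (4,3) (4,3) (4,3) (4,3)
{h/M/Hi/p, h/M/Hi/q, h/M/Hi/r, h/M/Lo/p, h/M/Lo/q, h/M/Lo/r} → row (4,1) (4,1) (4,1) (4,1)
{f/C/Hi/p, f/C/Hi/q, f/C/Hi/r, f/C/Lo/p, f/C/Lo/q, f/C/Lo/r, f/M/Hi/p, f/M/Hi/q, f/M/Hi/r, f/M/Lo/p, f/M/Lo/q, f/M/Lo/r} → row (0,1) (0,1) (0,1) (0,1)
That's 7 distinct rows out of 36 strategies.

7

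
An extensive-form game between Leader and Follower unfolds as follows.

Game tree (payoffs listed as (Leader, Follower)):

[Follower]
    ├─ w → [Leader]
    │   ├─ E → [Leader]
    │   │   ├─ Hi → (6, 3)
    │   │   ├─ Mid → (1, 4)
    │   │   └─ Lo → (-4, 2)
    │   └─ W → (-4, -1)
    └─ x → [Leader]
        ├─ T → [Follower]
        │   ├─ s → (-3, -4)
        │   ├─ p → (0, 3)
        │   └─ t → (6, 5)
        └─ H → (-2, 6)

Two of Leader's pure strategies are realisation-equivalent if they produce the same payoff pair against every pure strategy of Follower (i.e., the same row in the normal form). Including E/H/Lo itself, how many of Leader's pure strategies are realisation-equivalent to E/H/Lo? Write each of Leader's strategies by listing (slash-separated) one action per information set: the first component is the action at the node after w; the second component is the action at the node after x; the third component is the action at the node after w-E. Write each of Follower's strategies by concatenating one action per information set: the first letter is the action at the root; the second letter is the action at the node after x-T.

1

Row for E/H/Lo (columns ws, wp, wt, xs, xp, xt): (-4,2) (-4,2) (-4,2) (-2,6) (-2,6) (-2,6).
Every one of Leader's information sets is on the play path for some reply by Follower when Leader follows E/H/Lo.
Changing the action at any of them therefore changes at least one column, so only E/H/Lo itself gives this row.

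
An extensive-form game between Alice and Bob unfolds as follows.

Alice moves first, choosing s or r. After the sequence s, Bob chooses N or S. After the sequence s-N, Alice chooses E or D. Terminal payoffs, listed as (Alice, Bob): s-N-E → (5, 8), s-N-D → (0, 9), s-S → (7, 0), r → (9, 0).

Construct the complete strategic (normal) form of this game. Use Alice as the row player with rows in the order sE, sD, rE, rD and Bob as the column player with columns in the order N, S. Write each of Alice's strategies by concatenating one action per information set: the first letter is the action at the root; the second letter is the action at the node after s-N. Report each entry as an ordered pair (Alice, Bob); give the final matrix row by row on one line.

sE: (5,8) (7,0) | sD: (0,9) (7,0) | rE: (9,0) (9,0) | rD: (9,0) (9,0)

            N        S
  sE    (5,8)    (7,0)
  sD    (0,9)    (7,0)
  rE    (9,0)    (9,0)
  rD    (9,0)    (9,0)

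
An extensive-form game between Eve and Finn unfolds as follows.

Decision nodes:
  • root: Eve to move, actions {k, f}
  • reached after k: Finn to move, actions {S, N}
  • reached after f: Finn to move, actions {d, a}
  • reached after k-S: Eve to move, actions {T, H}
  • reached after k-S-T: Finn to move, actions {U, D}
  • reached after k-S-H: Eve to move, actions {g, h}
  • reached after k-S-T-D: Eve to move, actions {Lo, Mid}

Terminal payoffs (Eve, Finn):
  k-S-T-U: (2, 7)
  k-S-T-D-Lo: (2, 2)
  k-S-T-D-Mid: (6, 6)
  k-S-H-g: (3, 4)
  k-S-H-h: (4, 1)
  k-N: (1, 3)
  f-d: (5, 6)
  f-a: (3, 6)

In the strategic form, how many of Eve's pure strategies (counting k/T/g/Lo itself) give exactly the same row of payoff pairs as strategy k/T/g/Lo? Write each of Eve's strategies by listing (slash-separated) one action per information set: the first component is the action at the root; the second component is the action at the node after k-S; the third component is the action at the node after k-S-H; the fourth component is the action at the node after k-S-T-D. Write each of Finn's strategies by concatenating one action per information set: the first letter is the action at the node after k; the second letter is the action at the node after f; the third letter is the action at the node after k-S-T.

Row for k/T/g/Lo (columns SdU, SdD, SaU, SaD, NdU, NdD, NaU, NaD): (2,7) (2,2) (2,7) (2,2) (1,3) (1,3) (1,3) (1,3).
Under k/T/g/Lo, Eve's choice at the node after k-S-H can never be reached regardless of what Finn does, so varying those choices leaves every outcome unchanged.
Holding the reachable choices fixed and varying the unreachable one freely already gives 2 equivalent strategies.
No other strategy reproduces this row, so those 2 are the full class: k/T/g/Lo, k/T/h/Lo.

2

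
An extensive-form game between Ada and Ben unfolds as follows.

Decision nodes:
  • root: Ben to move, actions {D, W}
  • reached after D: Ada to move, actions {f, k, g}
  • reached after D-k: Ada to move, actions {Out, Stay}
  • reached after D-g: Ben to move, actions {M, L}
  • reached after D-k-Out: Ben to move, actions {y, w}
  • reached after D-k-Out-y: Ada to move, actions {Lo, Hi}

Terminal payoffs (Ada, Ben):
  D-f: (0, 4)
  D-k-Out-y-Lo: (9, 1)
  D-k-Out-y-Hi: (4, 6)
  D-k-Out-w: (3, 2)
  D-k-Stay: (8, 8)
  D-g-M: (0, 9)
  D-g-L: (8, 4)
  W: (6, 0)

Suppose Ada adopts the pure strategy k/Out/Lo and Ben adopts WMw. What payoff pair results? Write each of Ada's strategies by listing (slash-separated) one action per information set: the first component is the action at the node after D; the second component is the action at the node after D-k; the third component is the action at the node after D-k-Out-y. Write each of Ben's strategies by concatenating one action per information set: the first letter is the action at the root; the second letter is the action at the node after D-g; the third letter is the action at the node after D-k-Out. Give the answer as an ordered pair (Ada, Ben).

Trace the play path from the root:
  Ben plays W
→ terminal payoff (6, 0).
(Ada's choice at the node after D is never reached on this path, so it doesn't affect the outcome.)

(6, 0)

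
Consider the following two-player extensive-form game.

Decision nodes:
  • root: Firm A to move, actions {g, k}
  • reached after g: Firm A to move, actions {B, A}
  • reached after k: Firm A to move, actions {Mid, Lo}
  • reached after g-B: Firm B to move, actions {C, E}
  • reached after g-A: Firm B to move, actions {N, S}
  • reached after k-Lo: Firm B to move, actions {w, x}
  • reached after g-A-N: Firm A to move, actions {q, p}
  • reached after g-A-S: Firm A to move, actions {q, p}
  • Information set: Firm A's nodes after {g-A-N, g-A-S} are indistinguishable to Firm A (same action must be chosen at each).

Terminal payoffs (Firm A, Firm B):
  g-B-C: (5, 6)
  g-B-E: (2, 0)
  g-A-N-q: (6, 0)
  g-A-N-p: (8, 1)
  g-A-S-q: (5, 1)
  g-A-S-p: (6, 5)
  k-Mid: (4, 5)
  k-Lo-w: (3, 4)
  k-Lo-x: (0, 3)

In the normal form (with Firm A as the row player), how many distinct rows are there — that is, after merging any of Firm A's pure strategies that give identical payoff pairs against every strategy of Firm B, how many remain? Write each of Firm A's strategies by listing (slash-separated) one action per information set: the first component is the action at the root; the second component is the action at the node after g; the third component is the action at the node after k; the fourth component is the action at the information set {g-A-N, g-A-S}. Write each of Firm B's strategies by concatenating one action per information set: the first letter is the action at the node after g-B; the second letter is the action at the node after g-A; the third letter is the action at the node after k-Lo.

5

Firm A has 16 pure strategies: g/B/Mid/q, g/B/Mid/p, g/B/Lo/q, g/B/Lo/p, g/A/Mid/q, g/A/Mid/p, g/A/Lo/q, g/A/Lo/p, k/B/Mid/q, k/B/Mid/p, k/B/Lo/q, k/B/Lo/p, k/A/Mid/q, k/A/Mid/p, k/A/Lo/q, k/A/Lo/p. Columns: CNw, CNx, CSw, CSx, ENw, ENx, ESw, ESx.
{g/B/Mid/q, g/B/Mid/p, g/B/Lo/q, g/B/Lo/p} → row (5,6) (5,6) (5,6) (5,6) (2,0) (2,0) (2,0) (2,0)
{g/A/Mid/q, g/A/Lo/q} → row (6,0) (6,0) (5,1) (5,1) (6,0) (6,0) (5,1) (5,1)
{g/A/Mid/p, g/A/Lo/p} → row (8,1) (8,1) (6,5) (6,5) (8,1) (8,1) (6,5) (6,5)
{k/B/Mid/q, k/B/Mid/p, k/A/Mid/q, k/A/Mid/p} → row (4,5) (4,5) (4,5) (4,5) (4,5) (4,5) (4,5) (4,5)
{k/B/Lo/q, k/B/Lo/p, k/A/Lo/q, k/A/Lo/p} → row (3,4) (0,3) (3,4) (0,3) (3,4) (0,3) (3,4) (0,3)
That's 5 distinct rows out of 16 strategies.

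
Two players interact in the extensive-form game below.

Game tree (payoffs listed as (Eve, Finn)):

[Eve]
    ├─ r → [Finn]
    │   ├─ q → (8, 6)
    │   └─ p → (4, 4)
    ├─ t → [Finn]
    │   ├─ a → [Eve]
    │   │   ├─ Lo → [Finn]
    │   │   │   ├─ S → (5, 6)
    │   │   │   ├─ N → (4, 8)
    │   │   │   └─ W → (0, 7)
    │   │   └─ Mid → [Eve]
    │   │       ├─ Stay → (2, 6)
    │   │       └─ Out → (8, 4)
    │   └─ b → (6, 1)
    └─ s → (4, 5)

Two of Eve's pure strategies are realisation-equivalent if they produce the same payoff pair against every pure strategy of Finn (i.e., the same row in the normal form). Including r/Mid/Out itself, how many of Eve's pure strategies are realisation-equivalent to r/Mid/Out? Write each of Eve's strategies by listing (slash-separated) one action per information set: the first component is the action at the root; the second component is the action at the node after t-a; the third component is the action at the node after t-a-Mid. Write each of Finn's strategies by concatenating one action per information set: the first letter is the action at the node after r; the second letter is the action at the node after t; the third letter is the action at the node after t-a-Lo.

Row for r/Mid/Out (columns qaS, qaN, qaW, qbS, qbN, qbW, paS, paN, paW, pbS, pbN, pbW): (8,6) (8,6) (8,6) (8,6) (8,6) (8,6) (4,4) (4,4) (4,4) (4,4) (4,4) (4,4).
Under r/Mid/Out, Eve's choice at the node after t-a and at the node after t-a-Mid can never be reached regardless of what Finn does, so varying those choices leaves every outcome unchanged.
Holding the reachable choices fixed and varying the unreachable ones freely already gives 2 × 2 = 4 equivalent strategies.
No other strategy reproduces this row, so those 4 are the full class: r/Lo/Stay, r/Lo/Out, r/Mid/Stay, r/Mid/Out.

4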